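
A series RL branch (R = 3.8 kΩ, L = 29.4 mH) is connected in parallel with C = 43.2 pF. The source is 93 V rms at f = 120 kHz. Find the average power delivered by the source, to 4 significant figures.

ω = 2πf = 754000 rad/s
X_L = ωL = 22170 Ω
X_C = 1/(ωC) = 30700 Ω
Branch 1 (R+jX_L): Z₁ = 3800 + j22170 Ω, |Z₁| = 22490 Ω
Branch 2 (−jX_C): Z₂ = −j30700 Ω
Parallel: Z = Z₁Z₂/(Z₁+Z₂), |Z| = 73910 Ω, ∠Z = 56.27°
I = V/|Z| = 1.258 mA
P = VI cos φ = 93 × 0.001258 × cos(56.27°) = 64.98 mW

64.98 mW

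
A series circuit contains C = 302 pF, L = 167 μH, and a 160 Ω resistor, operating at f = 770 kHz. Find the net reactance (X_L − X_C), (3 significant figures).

ω = 2πf = 4.838e+06 rad/s
X_L = ωL = 808 Ω
X_C = 1/(ωC) = 684 Ω
X = 808 − 684 = 124 Ω

124 Ω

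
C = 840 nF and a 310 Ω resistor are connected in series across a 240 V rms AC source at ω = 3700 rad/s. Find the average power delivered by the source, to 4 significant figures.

89.45 W

X_C = 1/(ωC) = 321.8 Ω
Z = 310.0 − j321.8 Ω
|Z| = √(310.0² + 321.8²) = 446.8 Ω
∠Z = arctan(-321.8/310.0) = -46.07°
I = V/|Z| = 537.2 mA
P = VI cos φ = 240 × 0.5372 × cos(-46.07°) = 89.45 W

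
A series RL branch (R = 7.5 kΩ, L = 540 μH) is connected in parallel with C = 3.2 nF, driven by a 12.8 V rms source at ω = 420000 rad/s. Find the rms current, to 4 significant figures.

17.24 mA

X_L = ωL = 226.8 Ω
X_C = 1/(ωC) = 744.0 Ω
Branch 1 (R+jX_L): Z₁ = 7500 + j226.8 Ω, |Z₁| = 7503 Ω
Branch 2 (−jX_C): Z₂ = −j744.0 Ω
Parallel: Z = Z₁Z₂/(Z₁+Z₂), |Z| = 742.6 Ω, ∠Z = -84.32°
I = V/|Z| = 12.8/742.6 = 17.24 mA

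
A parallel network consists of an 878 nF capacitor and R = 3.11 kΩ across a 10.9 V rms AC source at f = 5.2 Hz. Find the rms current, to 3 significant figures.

3.52 mA

ω = 2πf = 32.67 rad/s
X_C = 1/(ωC) = 34900 Ω
Parallel: admittances add. Y = 1/R + jωC
Y = (0.000322 + j2.87e-05) S
|Y| = 0.000323 S → |Z| = 1/|Y| = 3100 Ω, ∠Z = −∠Y = -5.10°
I = V/|Z| = 10.9/3100 = 3.52 mA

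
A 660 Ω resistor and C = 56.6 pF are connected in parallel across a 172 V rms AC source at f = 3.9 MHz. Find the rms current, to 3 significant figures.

ω = 2πf = 2.45e+07 rad/s
X_C = 1/(ωC) = 721 Ω
Parallel: admittances add. Y = 1/R + jωC
Y = (0.00152 + j0.00139) S
|Y| = 0.00205 S → |Z| = 1/|Y| = 487 Ω, ∠Z = −∠Y = -42.5°
I = V/|Z| = 172/487 = 353 mA

353 mA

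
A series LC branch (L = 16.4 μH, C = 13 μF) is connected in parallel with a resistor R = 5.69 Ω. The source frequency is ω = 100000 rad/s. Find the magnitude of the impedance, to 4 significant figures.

X_L = ωL = 1.640 Ω
X_C = 1/(ωC) = 0.7692 Ω
Branch 1: Z₁ = R = 5.690 Ω
Branch 2 (series LC): Z₂ = j(X_L − X_C) = j0.8708 Ω
Parallel: Z = Z₁Z₂/(Z₁+Z₂), |Z| = 0.8607 Ω, ∠Z = 81.30°

0.8607 Ω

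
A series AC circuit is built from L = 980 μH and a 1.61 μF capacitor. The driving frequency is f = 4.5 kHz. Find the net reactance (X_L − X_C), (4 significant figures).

5.741 Ω

ω = 2πf = 28270 rad/s
X_L = ωL = 27.71 Ω
X_C = 1/(ωC) = 21.97 Ω
X = 27.71 − 21.97 = 5.741 Ω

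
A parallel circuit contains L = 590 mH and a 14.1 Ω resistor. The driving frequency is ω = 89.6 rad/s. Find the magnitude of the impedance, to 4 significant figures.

X_L = ωL = 52.86 Ω
Parallel: admittances add. Y = 1/R + 1/(jωL)
Y = (0.07092 − j0.01892) S
|Y| = 0.07340 S → |Z| = 1/|Y| = 13.62 Ω, ∠Z = −∠Y = 14.93°

13.62 Ω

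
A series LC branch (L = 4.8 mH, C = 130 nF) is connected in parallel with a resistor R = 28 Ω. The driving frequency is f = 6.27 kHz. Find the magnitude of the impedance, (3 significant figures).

ω = 2πf = 39400 rad/s
X_L = ωL = 189 Ω
X_C = 1/(ωC) = 195 Ω
Branch 1: Z₁ = R = 28.0 Ω
Branch 2 (series LC): Z₂ = j(X_L − X_C) = −j6.16 Ω
Parallel: Z = Z₁Z₂/(Z₁+Z₂), |Z| = 6.02 Ω, ∠Z = -77.6°

6.02 Ω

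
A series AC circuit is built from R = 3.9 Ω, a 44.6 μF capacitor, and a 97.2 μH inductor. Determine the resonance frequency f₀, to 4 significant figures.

ω₀ = 1/√(LC) = 1/√(9.72e-05 × 4.46e-05) = 15190 rad/s
f₀ = ω₀/(2π) = 2.417 kHz

2.417 kHz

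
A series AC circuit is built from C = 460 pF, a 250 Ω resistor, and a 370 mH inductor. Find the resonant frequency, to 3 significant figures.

12.2 kHz

ω₀ = 1/√(LC) = 1/√(0.37 × 4.6e-10) = 76650 rad/s
f₀ = ω₀/(2π) = 12.2 kHz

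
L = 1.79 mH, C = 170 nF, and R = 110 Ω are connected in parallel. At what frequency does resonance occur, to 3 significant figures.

ω₀ = 1/√(LC) = 1/√(0.00179 × 1.7e-07) = 57330 rad/s
f₀ = ω₀/(2π) = 9.12 kHz

9.12 kHz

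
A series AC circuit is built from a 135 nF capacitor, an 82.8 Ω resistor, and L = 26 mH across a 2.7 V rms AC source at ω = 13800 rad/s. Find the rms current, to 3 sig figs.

13.8 mA

X_L = ωL = 359 Ω
X_C = 1/(ωC) = 537 Ω
Net reactance X = X_L − X_C = -178 Ω
Z = 82.8 − j178 Ω
|Z| = √(82.8² + 178²) = 196 Ω
I = V/|Z| = 2.7/196 = 13.8 mA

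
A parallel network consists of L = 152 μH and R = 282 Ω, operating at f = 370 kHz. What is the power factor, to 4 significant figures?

ω = 2πf = 2.325e+06 rad/s
X_L = ωL = 353.4 Ω
Parallel: admittances add. Y = 1/R + 1/(jωL)
Y = (0.003546 − j0.002830) S
|Y| = 0.004537 S → |Z| = 1/|Y| = 220.4 Ω, ∠Z = −∠Y = 38.59°
cos φ = cos(38.59°) = 0.7816

0.7816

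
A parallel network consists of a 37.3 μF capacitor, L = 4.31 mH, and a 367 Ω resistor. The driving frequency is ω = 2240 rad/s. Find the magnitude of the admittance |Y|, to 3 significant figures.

20.2 mS

X_L = ωL = 9.65 Ω
X_C = 1/(ωC) = 12.0 Ω
Parallel: admittances add. Y = 1/R + 1/(jωL) + jωC
Y = (0.00272 − j0.0200) S
|Y| = 0.0202 S → |Z| = 1/|Y| = 49.5 Ω, ∠Z = −∠Y = 82.3°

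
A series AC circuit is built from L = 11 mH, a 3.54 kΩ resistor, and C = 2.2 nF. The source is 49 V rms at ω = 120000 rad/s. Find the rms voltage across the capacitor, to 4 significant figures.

X_L = ωL = 1320 Ω
X_C = 1/(ωC) = 3788 Ω
Net reactance X = X_L − X_C = -2468 Ω
Z = 3540 − j2468 Ω
|Z| = √(3540² + 2468²) = 4315 Ω
I = V/|Z| = 11.35 mA
V_C = I·|Z_C| = 0.01135 × 3788 = 43.01 V

43.01 V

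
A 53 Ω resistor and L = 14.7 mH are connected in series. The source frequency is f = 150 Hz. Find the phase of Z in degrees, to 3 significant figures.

14.6°

ω = 2πf = 942.5 rad/s
X_L = ωL = 13.9 Ω
Z = 53.0 + j13.9 Ω
|Z| = √(53.0² + 13.9²) = 54.8 Ω
∠Z = arctan(13.9/53.0) = 14.6°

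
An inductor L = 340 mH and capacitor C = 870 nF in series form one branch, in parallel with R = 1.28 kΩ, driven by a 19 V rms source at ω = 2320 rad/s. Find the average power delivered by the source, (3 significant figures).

X_L = ωL = 789 Ω
X_C = 1/(ωC) = 495 Ω
Branch 1: Z₁ = R = 1280 Ω
Branch 2 (series LC): Z₂ = j(X_L − X_C) = j293 Ω
Parallel: Z = Z₁Z₂/(Z₁+Z₂), |Z| = 286 Ω, ∠Z = 77.1°
I = V/|Z| = 66.4 mA
P = VI cos φ = 19 × 0.0664 × cos(77.1°) = 282 mW

282 mW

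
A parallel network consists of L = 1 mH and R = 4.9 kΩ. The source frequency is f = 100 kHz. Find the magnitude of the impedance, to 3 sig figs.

623 Ω

ω = 2πf = 628300 rad/s
X_L = ωL = 628 Ω
Parallel: admittances add. Y = 1/R + 1/(jωL)
Y = (0.000204 − j0.00159) S
|Y| = 0.00160 S → |Z| = 1/|Y| = 623 Ω, ∠Z = −∠Y = 82.7°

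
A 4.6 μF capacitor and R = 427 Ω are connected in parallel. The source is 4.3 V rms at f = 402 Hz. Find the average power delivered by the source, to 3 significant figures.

ω = 2πf = 2526 rad/s
X_C = 1/(ωC) = 86.1 Ω
Parallel: admittances add. Y = 1/R + jωC
Y = (0.00234 + j0.0116) S
|Y| = 0.0119 S → |Z| = 1/|Y| = 84.4 Ω, ∠Z = −∠Y = -78.6°
I = V/|Z| = 51.0 mA
P = VI cos φ = 4.3 × 0.0510 × cos(-78.6°) = 43.3 mW

43.3 mW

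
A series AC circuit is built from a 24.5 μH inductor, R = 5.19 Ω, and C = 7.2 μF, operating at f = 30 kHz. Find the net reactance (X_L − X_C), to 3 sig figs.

3.88 Ω

ω = 2πf = 188500 rad/s
X_L = ωL = 4.62 Ω
X_C = 1/(ωC) = 0.737 Ω
X = 4.62 − 0.737 = 3.88 Ω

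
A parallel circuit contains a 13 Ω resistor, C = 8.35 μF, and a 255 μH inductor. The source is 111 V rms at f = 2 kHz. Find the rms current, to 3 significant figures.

ω = 2πf = 12570 rad/s
X_L = ωL = 3.20 Ω
X_C = 1/(ωC) = 9.53 Ω
Parallel: admittances add. Y = 1/R + 1/(jωL) + jωC
Y = (0.0769 − j0.207) S
|Y| = 0.221 S → |Z| = 1/|Y| = 4.53 Ω, ∠Z = −∠Y = 69.6°
I = V/|Z| = 111/4.53 = 24.5 A

24.5 A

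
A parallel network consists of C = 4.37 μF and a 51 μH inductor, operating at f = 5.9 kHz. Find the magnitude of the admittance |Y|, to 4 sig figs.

366.9 mS

ω = 2πf = 37070 rad/s
X_L = ωL = 1.891 Ω
X_C = 1/(ωC) = 6.173 Ω
Parallel: admittances add. Y = 1/(jωL) + jωC
Y = (0 − j0.3669) S
|Y| = 0.3669 S → |Z| = 1/|Y| = 2.725 Ω, ∠Z = −∠Y = 90.00°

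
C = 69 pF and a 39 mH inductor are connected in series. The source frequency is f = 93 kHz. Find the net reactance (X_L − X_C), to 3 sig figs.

-2010 Ω

ω = 2πf = 584300 rad/s
X_L = ωL = 22800 Ω
X_C = 1/(ωC) = 24800 Ω
X = 22800 − 24800 = -2010 Ω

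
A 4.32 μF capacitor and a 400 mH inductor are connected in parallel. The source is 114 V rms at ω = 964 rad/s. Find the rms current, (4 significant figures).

X_L = ωL = 385.6 Ω
X_C = 1/(ωC) = 240.1 Ω
Parallel: admittances add. Y = 1/(jωL) + jωC
Y = (0 + j0.001571) S
|Y| = 0.001571 S → |Z| = 1/|Y| = 636.5 Ω, ∠Z = −∠Y = -90.00°
I = V/|Z| = 114/636.5 = 179.1 mA

179.1 mA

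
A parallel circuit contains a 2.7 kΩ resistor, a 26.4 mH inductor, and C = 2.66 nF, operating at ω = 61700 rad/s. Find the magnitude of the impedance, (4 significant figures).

X_L = ωL = 1629 Ω
X_C = 1/(ωC) = 6093 Ω
Parallel: admittances add. Y = 1/R + 1/(jωL) + jωC
Y = (0.0003704 − j0.0004498) S
|Y| = 0.0005827 S → |Z| = 1/|Y| = 1716 Ω, ∠Z = −∠Y = 50.53°

1716 Ω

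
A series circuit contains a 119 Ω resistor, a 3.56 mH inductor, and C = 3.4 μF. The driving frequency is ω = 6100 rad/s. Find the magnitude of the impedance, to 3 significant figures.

122 Ω

X_L = ωL = 21.7 Ω
X_C = 1/(ωC) = 48.2 Ω
Net reactance X = X_L − X_C = -26.5 Ω
Z = 119 − j26.5 Ω
|Z| = √(119² + 26.5²) = 122 Ω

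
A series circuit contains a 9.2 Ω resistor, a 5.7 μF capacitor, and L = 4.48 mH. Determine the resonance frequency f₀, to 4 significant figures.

996.0 Hz

ω₀ = 1/√(LC) = 1/√(0.00448 × 5.7e-06) = 6258 rad/s
f₀ = ω₀/(2π) = 996.0 Hz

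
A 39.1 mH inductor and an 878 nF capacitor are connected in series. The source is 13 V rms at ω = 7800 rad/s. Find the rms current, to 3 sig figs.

X_L = ωL = 305 Ω
X_C = 1/(ωC) = 146 Ω
Net reactance X = X_L − X_C = 159 Ω
Z = j159 Ω
|Z| = √(0² + 159²) = 159 Ω
I = V/|Z| = 13/159 = 81.8 mA

81.8 mA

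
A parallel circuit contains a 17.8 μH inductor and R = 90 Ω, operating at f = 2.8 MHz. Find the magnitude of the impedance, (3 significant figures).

ω = 2πf = 1.759e+07 rad/s
X_L = ωL = 313 Ω
Parallel: admittances add. Y = 1/R + 1/(jωL)
Y = (0.0111 − j0.00319) S
|Y| = 0.0116 S → |Z| = 1/|Y| = 86.5 Ω, ∠Z = −∠Y = 16.0°

86.5 Ω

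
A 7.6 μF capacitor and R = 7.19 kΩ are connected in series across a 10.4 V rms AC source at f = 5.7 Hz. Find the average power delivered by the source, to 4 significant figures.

11.93 mW

ω = 2πf = 35.81 rad/s
X_C = 1/(ωC) = 3674 Ω
Z = 7190 − j3674 Ω
|Z| = √(7190² + 3674²) = 8074 Ω
∠Z = arctan(-3674/7190) = -27.07°
I = V/|Z| = 1.288 mA
P = VI cos φ = 10.4 × 0.001288 × cos(-27.07°) = 11.93 mW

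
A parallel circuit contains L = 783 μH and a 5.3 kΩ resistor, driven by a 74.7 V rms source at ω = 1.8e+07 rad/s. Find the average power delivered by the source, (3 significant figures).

1.05 W

X_L = ωL = 14100 Ω
Parallel: admittances add. Y = 1/R + 1/(jωL)
Y = (0.000189 − j7.1e-05) S
|Y| = 0.000202 S → |Z| = 1/|Y| = 4960 Ω, ∠Z = −∠Y = 20.6°
I = V/|Z| = 15.1 mA
P = VI cos φ = 74.7 × 0.0151 × cos(20.6°) = 1.05 W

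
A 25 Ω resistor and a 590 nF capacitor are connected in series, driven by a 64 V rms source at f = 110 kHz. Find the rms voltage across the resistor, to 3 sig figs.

ω = 2πf = 691200 rad/s
X_C = 1/(ωC) = 2.45 Ω
Z = 25.0 − j2.45 Ω
|Z| = √(25.0² + 2.45²) = 25.1 Ω
I = V/|Z| = 2.55 A
V_R = I·|Z_R| = 2.55 × 25.0 = 63.7 V

63.7 V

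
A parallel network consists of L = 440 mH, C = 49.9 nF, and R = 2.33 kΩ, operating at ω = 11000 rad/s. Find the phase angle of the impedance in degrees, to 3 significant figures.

-38.6°

X_L = ωL = 4840 Ω
X_C = 1/(ωC) = 1820 Ω
Parallel: admittances add. Y = 1/R + 1/(jωL) + jωC
Y = (0.000429 + j0.000342) S
|Y| = 0.000549 S → |Z| = 1/|Y| = 1820 Ω, ∠Z = −∠Y = -38.6°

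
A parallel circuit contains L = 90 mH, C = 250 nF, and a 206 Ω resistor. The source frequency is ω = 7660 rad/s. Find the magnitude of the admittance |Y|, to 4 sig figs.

X_L = ωL = 689.4 Ω
X_C = 1/(ωC) = 522.2 Ω
Parallel: admittances add. Y = 1/R + 1/(jωL) + jωC
Y = (0.004854 + j0.0004645) S
|Y| = 0.004877 S → |Z| = 1/|Y| = 205.1 Ω, ∠Z = −∠Y = -5.465°

4.877 mS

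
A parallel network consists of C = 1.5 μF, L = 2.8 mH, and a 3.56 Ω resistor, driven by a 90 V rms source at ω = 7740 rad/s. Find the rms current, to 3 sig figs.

X_L = ωL = 21.7 Ω
X_C = 1/(ωC) = 86.1 Ω
Parallel: admittances add. Y = 1/R + 1/(jωL) + jωC
Y = (0.281 − j0.0345) S
|Y| = 0.283 S → |Z| = 1/|Y| = 3.53 Ω, ∠Z = −∠Y = 7.01°
I = V/|Z| = 90/3.53 = 25.5 A

25.5 A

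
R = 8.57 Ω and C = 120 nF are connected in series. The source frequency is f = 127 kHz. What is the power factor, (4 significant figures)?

0.6344

ω = 2πf = 798000 rad/s
X_C = 1/(ωC) = 10.44 Ω
Z = 8.570 − j10.44 Ω
|Z| = √(8.570² + 10.44²) = 13.51 Ω
∠Z = arctan(-10.44/8.570) = -50.63°
cos φ = cos(-50.63°) = 0.6344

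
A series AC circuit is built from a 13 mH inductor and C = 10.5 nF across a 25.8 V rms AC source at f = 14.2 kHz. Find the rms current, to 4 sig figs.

279.1 mA

ω = 2πf = 89220 rad/s
X_L = ωL = 1160 Ω
X_C = 1/(ωC) = 1067 Ω
Net reactance X = X_L − X_C = 92.44 Ω
Z = j92.44 Ω
|Z| = √(0² + 92.44²) = 92.44 Ω
I = V/|Z| = 25.8/92.44 = 279.1 mA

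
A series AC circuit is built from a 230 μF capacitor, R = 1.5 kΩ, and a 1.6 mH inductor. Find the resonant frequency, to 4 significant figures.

ω₀ = 1/√(LC) = 1/√(0.0016 × 0.00023) = 1648 rad/s
f₀ = ω₀/(2π) = 262.4 Hz

262.4 Hz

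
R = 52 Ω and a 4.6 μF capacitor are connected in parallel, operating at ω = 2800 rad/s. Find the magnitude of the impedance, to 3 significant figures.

X_C = 1/(ωC) = 77.6 Ω
Parallel: admittances add. Y = 1/R + jωC
Y = (0.0192 + j0.0129) S
|Y| = 0.0231 S → |Z| = 1/|Y| = 43.2 Ω, ∠Z = −∠Y = -33.8°

43.2 Ω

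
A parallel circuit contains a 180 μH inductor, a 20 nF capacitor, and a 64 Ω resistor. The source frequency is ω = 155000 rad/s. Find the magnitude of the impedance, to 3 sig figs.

X_L = ωL = 27.9 Ω
X_C = 1/(ωC) = 323 Ω
Parallel: admittances add. Y = 1/R + 1/(jωL) + jωC
Y = (0.0156 − j0.0327) S
|Y| = 0.0363 S → |Z| = 1/|Y| = 27.6 Ω, ∠Z = −∠Y = 64.5°

27.6 Ω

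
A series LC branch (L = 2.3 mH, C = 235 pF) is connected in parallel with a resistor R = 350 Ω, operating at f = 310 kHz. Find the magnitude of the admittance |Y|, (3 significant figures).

ω = 2πf = 1.948e+06 rad/s
X_L = ωL = 4480 Ω
X_C = 1/(ωC) = 2180 Ω
Branch 1: Z₁ = R = 350 Ω
Branch 2 (series LC): Z₂ = j(X_L − X_C) = j2300 Ω
Parallel: Z = Z₁Z₂/(Z₁+Z₂), |Z| = 346 Ω, ∠Z = 8.67°
|Y| = 1/|Z| = 2.89 mS

2.89 mS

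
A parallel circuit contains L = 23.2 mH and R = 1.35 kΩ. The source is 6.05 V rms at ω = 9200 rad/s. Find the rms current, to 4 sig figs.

X_L = ωL = 213.4 Ω
Parallel: admittances add. Y = 1/R + 1/(jωL)
Y = (0.0007407 − j0.004685) S
|Y| = 0.004743 S → |Z| = 1/|Y| = 210.8 Ω, ∠Z = −∠Y = 81.02°
I = V/|Z| = 6.05/210.8 = 28.70 mA

28.70 mA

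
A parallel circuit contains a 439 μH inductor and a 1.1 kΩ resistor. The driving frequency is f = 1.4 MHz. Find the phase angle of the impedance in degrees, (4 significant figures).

ω = 2πf = 8.796e+06 rad/s
X_L = ωL = 3862 Ω
Parallel: admittances add. Y = 1/R + 1/(jωL)
Y = (0.0009091 − j0.0002590) S
|Y| = 0.0009453 S → |Z| = 1/|Y| = 1058 Ω, ∠Z = −∠Y = 15.90°

15.90°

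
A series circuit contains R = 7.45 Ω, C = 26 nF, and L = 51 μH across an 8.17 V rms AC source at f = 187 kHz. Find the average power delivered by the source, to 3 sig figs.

ω = 2πf = 1.175e+06 rad/s
X_L = ωL = 59.9 Ω
X_C = 1/(ωC) = 32.7 Ω
Net reactance X = X_L − X_C = 27.2 Ω
Z = 7.45 + j27.2 Ω
|Z| = √(7.45² + 27.2²) = 28.2 Ω
∠Z = arctan(27.2/7.45) = 74.7°
I = V/|Z| = 290 mA
P = VI cos φ = 8.17 × 0.290 × cos(74.7°) = 626 mW

626 mW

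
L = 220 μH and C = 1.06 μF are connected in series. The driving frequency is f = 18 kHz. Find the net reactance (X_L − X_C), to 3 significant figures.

16.5 Ω

ω = 2πf = 113100 rad/s
X_L = ωL = 24.9 Ω
X_C = 1/(ωC) = 8.34 Ω
X = 24.9 − 8.34 = 16.5 Ω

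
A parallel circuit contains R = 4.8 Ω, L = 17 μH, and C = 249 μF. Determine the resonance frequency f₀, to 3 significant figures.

ω₀ = 1/√(LC) = 1/√(1.7e-05 × 0.000249) = 15370 rad/s
f₀ = ω₀/(2π) = 2.45 kHz

2.45 kHz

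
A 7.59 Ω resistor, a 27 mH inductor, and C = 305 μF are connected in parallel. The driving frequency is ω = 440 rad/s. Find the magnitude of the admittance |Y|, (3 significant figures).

X_L = ωL = 11.9 Ω
X_C = 1/(ωC) = 7.45 Ω
Parallel: admittances add. Y = 1/R + 1/(jωL) + jωC
Y = (0.132 + j0.0500) S
|Y| = 0.141 S → |Z| = 1/|Y| = 7.10 Ω, ∠Z = −∠Y = -20.8°

141 mS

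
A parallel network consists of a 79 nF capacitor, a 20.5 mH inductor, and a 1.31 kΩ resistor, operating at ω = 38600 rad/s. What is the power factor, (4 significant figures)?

0.3931

X_L = ωL = 791.3 Ω
X_C = 1/(ωC) = 327.9 Ω
Parallel: admittances add. Y = 1/R + 1/(jωL) + jωC
Y = (0.0007634 + j0.001786) S
|Y| = 0.001942 S → |Z| = 1/|Y| = 514.9 Ω, ∠Z = −∠Y = -66.85°
cos φ = cos(-66.85°) = 0.3931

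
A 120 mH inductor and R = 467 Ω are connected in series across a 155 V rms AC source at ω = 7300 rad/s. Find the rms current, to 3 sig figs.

156 mA

X_L = ωL = 876 Ω
Z = 467 + j876 Ω
|Z| = √(467² + 876²) = 993 Ω
I = V/|Z| = 155/993 = 156 mA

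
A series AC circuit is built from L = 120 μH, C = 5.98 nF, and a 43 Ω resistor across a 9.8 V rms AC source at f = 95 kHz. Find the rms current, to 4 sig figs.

ω = 2πf = 596900 rad/s
X_L = ωL = 71.63 Ω
X_C = 1/(ωC) = 280.2 Ω
Net reactance X = X_L − X_C = -208.5 Ω
Z = 43.00 − j208.5 Ω
|Z| = √(43.00² + 208.5²) = 212.9 Ω
I = V/|Z| = 9.8/212.9 = 46.03 mA

46.03 mA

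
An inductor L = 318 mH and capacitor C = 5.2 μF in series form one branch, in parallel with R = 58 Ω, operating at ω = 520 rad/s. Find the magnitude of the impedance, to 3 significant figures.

X_L = ωL = 165 Ω
X_C = 1/(ωC) = 370 Ω
Branch 1: Z₁ = R = 58.0 Ω
Branch 2 (series LC): Z₂ = j(X_L − X_C) = −j204 Ω
Parallel: Z = Z₁Z₂/(Z₁+Z₂), |Z| = 55.8 Ω, ∠Z = -15.8°

55.8 Ω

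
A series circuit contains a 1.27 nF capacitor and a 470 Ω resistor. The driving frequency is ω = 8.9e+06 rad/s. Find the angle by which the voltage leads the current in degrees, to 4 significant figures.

X_C = 1/(ωC) = 88.47 Ω
Z = 470.0 − j88.47 Ω
|Z| = √(470.0² + 88.47²) = 478.3 Ω
∠Z = arctan(-88.47/470.0) = -10.66°

-10.66°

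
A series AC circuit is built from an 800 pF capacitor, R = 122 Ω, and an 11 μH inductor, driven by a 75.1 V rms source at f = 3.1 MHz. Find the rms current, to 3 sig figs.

388 mA

ω = 2πf = 1.948e+07 rad/s
X_L = ωL = 214 Ω
X_C = 1/(ωC) = 64.2 Ω
Net reactance X = X_L − X_C = 150 Ω
Z = 122 + j150 Ω
|Z| = √(122² + 150²) = 193 Ω
I = V/|Z| = 75.1/193 = 388 mA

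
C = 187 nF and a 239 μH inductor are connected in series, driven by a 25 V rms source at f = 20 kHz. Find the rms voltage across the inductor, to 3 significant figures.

ω = 2πf = 125700 rad/s
X_L = ωL = 30.0 Ω
X_C = 1/(ωC) = 42.6 Ω
Net reactance X = X_L − X_C = -12.5 Ω
Z = − j12.5 Ω
|Z| = √(0² + 12.5²) = 12.5 Ω
I = V/|Z| = 2.00 A
V_L = I·|Z_L| = 2.00 × 30.0 = 60.0 V

60.0 V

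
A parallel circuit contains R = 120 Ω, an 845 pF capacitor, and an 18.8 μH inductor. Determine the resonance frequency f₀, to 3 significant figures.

ω₀ = 1/√(LC) = 1/√(1.88e-05 × 8.45e-10) = 7.934e+06 rad/s
f₀ = ω₀/(2π) = 1.26 MHz

1.26 MHz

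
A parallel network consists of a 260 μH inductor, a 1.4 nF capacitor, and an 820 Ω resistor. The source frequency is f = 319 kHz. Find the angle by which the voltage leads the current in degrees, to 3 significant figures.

-36.0°

ω = 2πf = 2.004e+06 rad/s
X_L = ωL = 521 Ω
X_C = 1/(ωC) = 356 Ω
Parallel: admittances add. Y = 1/R + 1/(jωL) + jωC
Y = (0.00122 + j0.000887) S
|Y| = 0.00151 S → |Z| = 1/|Y| = 663 Ω, ∠Z = −∠Y = -36.0°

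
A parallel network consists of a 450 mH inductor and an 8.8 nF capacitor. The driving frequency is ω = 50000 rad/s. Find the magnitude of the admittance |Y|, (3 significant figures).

X_L = ωL = 22500 Ω
X_C = 1/(ωC) = 2270 Ω
Parallel: admittances add. Y = 1/(jωL) + jωC
Y = (0 + j0.000396) S
|Y| = 0.000396 S → |Z| = 1/|Y| = 2530 Ω, ∠Z = −∠Y = -90.0°

396 μS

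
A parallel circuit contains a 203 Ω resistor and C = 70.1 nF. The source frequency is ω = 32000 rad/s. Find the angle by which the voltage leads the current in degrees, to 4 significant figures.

X_C = 1/(ωC) = 445.8 Ω
Parallel: admittances add. Y = 1/R + jωC
Y = (0.004926 + j0.002243) S
|Y| = 0.005413 S → |Z| = 1/|Y| = 184.7 Ω, ∠Z = −∠Y = -24.48°

-24.48°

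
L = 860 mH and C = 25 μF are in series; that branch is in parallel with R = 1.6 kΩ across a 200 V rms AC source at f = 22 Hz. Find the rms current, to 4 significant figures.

ω = 2πf = 138.2 rad/s
X_L = ωL = 118.9 Ω
X_C = 1/(ωC) = 289.4 Ω
Branch 1: Z₁ = R = 1600 Ω
Branch 2 (series LC): Z₂ = j(X_L − X_C) = −j170.5 Ω
Parallel: Z = Z₁Z₂/(Z₁+Z₂), |Z| = 169.5 Ω, ∠Z = -83.92°
I = V/|Z| = 200/169.5 = 1.180 A

1.180 A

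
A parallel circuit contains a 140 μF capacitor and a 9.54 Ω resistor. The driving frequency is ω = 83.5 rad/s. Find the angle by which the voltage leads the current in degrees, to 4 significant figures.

X_C = 1/(ωC) = 85.54 Ω
Parallel: admittances add. Y = 1/R + jωC
Y = (0.1048 + j0.01169) S
|Y| = 0.1055 S → |Z| = 1/|Y| = 9.481 Ω, ∠Z = −∠Y = -6.363°

-6.363°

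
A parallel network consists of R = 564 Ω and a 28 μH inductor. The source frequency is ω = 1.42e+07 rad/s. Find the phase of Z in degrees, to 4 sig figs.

X_L = ωL = 397.6 Ω
Parallel: admittances add. Y = 1/R + 1/(jωL)
Y = (0.001773 − j0.002515) S
|Y| = 0.003077 S → |Z| = 1/|Y| = 325.0 Ω, ∠Z = −∠Y = 54.82°

54.82°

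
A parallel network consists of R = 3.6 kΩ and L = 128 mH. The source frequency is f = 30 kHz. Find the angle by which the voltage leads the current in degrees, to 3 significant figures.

8.49°

ω = 2πf = 188500 rad/s
X_L = ωL = 24100 Ω
Parallel: admittances add. Y = 1/R + 1/(jωL)
Y = (0.000278 − j4.14e-05) S
|Y| = 0.000281 S → |Z| = 1/|Y| = 3560 Ω, ∠Z = −∠Y = 8.49°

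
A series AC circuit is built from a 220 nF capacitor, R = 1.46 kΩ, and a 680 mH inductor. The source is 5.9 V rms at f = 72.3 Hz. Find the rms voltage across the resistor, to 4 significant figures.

0.8784 V

ω = 2πf = 454.3 rad/s
X_L = ωL = 308.9 Ω
X_C = 1/(ωC) = 10010 Ω
Net reactance X = X_L − X_C = -9697 Ω
Z = 1460 − j9697 Ω
|Z| = √(1460² + 9697²) = 9806 Ω
I = V/|Z| = 601.7 μA
V_R = I·|Z_R| = 0.0006017 × 1460 = 0.8784 V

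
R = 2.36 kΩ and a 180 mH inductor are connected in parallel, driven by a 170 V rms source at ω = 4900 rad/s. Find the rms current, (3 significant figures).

206 mA

X_L = ωL = 882 Ω
Parallel: admittances add. Y = 1/R + 1/(jωL)
Y = (0.000424 − j0.00113) S
|Y| = 0.00121 S → |Z| = 1/|Y| = 826 Ω, ∠Z = −∠Y = 69.5°
I = V/|Z| = 170/826 = 206 mA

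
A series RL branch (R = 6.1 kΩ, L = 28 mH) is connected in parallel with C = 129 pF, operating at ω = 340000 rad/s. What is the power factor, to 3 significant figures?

0.842

X_L = ωL = 9520 Ω
X_C = 1/(ωC) = 22800 Ω
Branch 1 (R+jX_L): Z₁ = 6100 + j9520 Ω, |Z₁| = 11300 Ω
Branch 2 (−jX_C): Z₂ = −j22800 Ω
Parallel: Z = Z₁Z₂/(Z₁+Z₂), |Z| = 17600 Ω, ∠Z = 32.7°
cos φ = cos(32.7°) = 0.842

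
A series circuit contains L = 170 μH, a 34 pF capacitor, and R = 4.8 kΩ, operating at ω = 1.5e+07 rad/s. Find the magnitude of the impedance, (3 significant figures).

4840 Ω

X_L = ωL = 2550 Ω
X_C = 1/(ωC) = 1960 Ω
Net reactance X = X_L − X_C = 589 Ω
Z = 4800 + j589 Ω
|Z| = √(4800² + 589²) = 4840 Ω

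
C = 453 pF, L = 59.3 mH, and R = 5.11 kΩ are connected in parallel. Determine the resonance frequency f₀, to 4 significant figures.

ω₀ = 1/√(LC) = 1/√(0.0593 × 4.53e-10) = 192900 rad/s
f₀ = ω₀/(2π) = 30.71 kHz

30.71 kHz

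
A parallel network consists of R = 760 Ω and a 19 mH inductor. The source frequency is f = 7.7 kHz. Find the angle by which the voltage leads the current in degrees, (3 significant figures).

ω = 2πf = 48380 rad/s
X_L = ωL = 919 Ω
Parallel: admittances add. Y = 1/R + 1/(jωL)
Y = (0.00132 − j0.00109) S
|Y| = 0.00171 S → |Z| = 1/|Y| = 586 Ω, ∠Z = −∠Y = 39.6°

39.6°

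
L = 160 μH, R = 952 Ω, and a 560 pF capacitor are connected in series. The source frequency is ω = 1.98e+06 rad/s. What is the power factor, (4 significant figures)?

0.8520

X_L = ωL = 316.8 Ω
X_C = 1/(ωC) = 901.9 Ω
Net reactance X = X_L − X_C = -585.1 Ω
Z = 952.0 − j585.1 Ω
|Z| = √(952.0² + 585.1²) = 1117 Ω
∠Z = arctan(-585.1/952.0) = -31.57°
cos φ = cos(-31.57°) = 0.8520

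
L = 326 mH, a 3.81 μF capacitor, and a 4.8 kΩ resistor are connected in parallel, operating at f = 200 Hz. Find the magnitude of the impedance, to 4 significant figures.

424.5 Ω

ω = 2πf = 1257 rad/s
X_L = ωL = 409.7 Ω
X_C = 1/(ωC) = 208.9 Ω
Parallel: admittances add. Y = 1/R + 1/(jωL) + jωC
Y = (0.0002083 + j0.002347) S
|Y| = 0.002356 S → |Z| = 1/|Y| = 424.5 Ω, ∠Z = −∠Y = -84.93°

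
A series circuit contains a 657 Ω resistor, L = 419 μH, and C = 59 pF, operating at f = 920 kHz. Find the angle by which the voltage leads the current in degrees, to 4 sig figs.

ω = 2πf = 5.781e+06 rad/s
X_L = ωL = 2422 Ω
X_C = 1/(ωC) = 2932 Ω
Net reactance X = X_L − X_C = -510.1 Ω
Z = 657.0 − j510.1 Ω
|Z| = √(657.0² + 510.1²) = 831.8 Ω
∠Z = arctan(-510.1/657.0) = -37.82°

-37.82°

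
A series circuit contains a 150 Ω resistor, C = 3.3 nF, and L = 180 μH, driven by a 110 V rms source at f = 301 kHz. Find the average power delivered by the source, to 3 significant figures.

ω = 2πf = 1.891e+06 rad/s
X_L = ωL = 340 Ω
X_C = 1/(ωC) = 160 Ω
Net reactance X = X_L − X_C = 180 Ω
Z = 150 + j180 Ω
|Z| = √(150² + 180²) = 234 Ω
∠Z = arctan(180/150) = 50.2°
I = V/|Z| = 469 mA
P = VI cos φ = 110 × 0.469 × cos(50.2°) = 33.0 W

33.0 W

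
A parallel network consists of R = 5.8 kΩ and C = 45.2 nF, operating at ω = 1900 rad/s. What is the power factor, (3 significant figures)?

X_C = 1/(ωC) = 11600 Ω
Parallel: admittances add. Y = 1/R + jωC
Y = (0.000172 + j8.59e-05) S
|Y| = 0.000193 S → |Z| = 1/|Y| = 5190 Ω, ∠Z = −∠Y = -26.5°
cos φ = cos(-26.5°) = 0.895

0.895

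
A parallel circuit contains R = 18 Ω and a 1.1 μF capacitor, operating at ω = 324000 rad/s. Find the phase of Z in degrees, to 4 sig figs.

X_C = 1/(ωC) = 2.806 Ω
Parallel: admittances add. Y = 1/R + jωC
Y = (0.05556 + j0.3564) S
|Y| = 0.3607 S → |Z| = 1/|Y| = 2.772 Ω, ∠Z = −∠Y = -81.14°

-81.14°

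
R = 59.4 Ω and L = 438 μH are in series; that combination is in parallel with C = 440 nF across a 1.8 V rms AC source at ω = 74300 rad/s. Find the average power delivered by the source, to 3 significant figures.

42.0 mW

X_L = ωL = 32.5 Ω
X_C = 1/(ωC) = 30.6 Ω
Branch 1 (R+jX_L): Z₁ = 59.4 + j32.5 Ω, |Z₁| = 67.7 Ω
Branch 2 (−jX_C): Z₂ = −j30.6 Ω
Parallel: Z = Z₁Z₂/(Z₁+Z₂), |Z| = 34.9 Ω, ∠Z = -63.2°
I = V/|Z| = 51.6 mA
P = VI cos φ = 1.8 × 0.0516 × cos(-63.2°) = 42.0 mW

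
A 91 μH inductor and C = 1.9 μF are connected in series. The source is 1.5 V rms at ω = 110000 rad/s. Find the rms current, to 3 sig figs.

X_L = ωL = 10.0 Ω
X_C = 1/(ωC) = 4.78 Ω
Net reactance X = X_L − X_C = 5.23 Ω
Z = j5.23 Ω
|Z| = √(0² + 5.23²) = 5.23 Ω
I = V/|Z| = 1.5/5.23 = 287 mA

287 mA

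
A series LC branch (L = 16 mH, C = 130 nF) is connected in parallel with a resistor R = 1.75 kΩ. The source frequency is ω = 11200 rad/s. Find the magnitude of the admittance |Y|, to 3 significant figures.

2.05 mS

X_L = ωL = 179 Ω
X_C = 1/(ωC) = 687 Ω
Branch 1: Z₁ = R = 1750 Ω
Branch 2 (series LC): Z₂ = j(X_L − X_C) = −j508 Ω
Parallel: Z = Z₁Z₂/(Z₁+Z₂), |Z| = 488 Ω, ∠Z = -73.8°
|Y| = 1/|Z| = 2.05 mS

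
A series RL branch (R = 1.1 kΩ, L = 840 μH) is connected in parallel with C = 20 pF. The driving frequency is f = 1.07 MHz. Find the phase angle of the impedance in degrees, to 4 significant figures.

47.40°

ω = 2πf = 6.723e+06 rad/s
X_L = ωL = 5647 Ω
X_C = 1/(ωC) = 7437 Ω
Branch 1 (R+jX_L): Z₁ = 1100 + j5647 Ω, |Z₁| = 5753 Ω
Branch 2 (−jX_C): Z₂ = −j7437 Ω
Parallel: Z = Z₁Z₂/(Z₁+Z₂), |Z| = 20370 Ω, ∠Z = 47.40°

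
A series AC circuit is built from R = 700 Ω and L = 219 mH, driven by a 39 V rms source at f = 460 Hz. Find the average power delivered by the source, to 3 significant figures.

ω = 2πf = 2890 rad/s
X_L = ωL = 633 Ω
Z = 700 + j633 Ω
|Z| = √(700² + 633²) = 944 Ω
∠Z = arctan(633/700) = 42.1°
I = V/|Z| = 41.3 mA
P = VI cos φ = 39 × 0.0413 × cos(42.1°) = 1.20 W

1.20 W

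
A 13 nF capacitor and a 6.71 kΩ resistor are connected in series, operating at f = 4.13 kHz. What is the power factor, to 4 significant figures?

ω = 2πf = 25950 rad/s
X_C = 1/(ωC) = 2964 Ω
Z = 6710 − j2964 Ω
|Z| = √(6710² + 2964²) = 7336 Ω
∠Z = arctan(-2964/6710) = -23.83°
cos φ = cos(-23.83°) = 0.9147

0.9147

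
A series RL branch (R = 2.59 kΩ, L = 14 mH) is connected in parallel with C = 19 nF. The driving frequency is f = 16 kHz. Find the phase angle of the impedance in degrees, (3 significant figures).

ω = 2πf = 100500 rad/s
X_L = ωL = 1410 Ω
X_C = 1/(ωC) = 524 Ω
Branch 1 (R+jX_L): Z₁ = 2590 + j1410 Ω, |Z₁| = 2950 Ω
Branch 2 (−jX_C): Z₂ = −j524 Ω
Parallel: Z = Z₁Z₂/(Z₁+Z₂), |Z| = 564 Ω, ∠Z = -80.3°

-80.3°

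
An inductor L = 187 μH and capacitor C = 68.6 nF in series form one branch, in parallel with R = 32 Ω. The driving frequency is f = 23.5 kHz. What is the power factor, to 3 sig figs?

ω = 2πf = 147700 rad/s
X_L = ωL = 27.6 Ω
X_C = 1/(ωC) = 98.7 Ω
Branch 1: Z₁ = R = 32.0 Ω
Branch 2 (series LC): Z₂ = j(X_L − X_C) = −j71.1 Ω
Parallel: Z = Z₁Z₂/(Z₁+Z₂), |Z| = 29.2 Ω, ∠Z = -24.2°
cos φ = cos(-24.2°) = 0.912

0.912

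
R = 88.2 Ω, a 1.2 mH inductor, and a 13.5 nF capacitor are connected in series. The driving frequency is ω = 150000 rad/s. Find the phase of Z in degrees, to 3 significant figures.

-74.3°

X_L = ωL = 180 Ω
X_C = 1/(ωC) = 494 Ω
Net reactance X = X_L − X_C = -314 Ω
Z = 88.2 − j314 Ω
|Z| = √(88.2² + 314²) = 326 Ω
∠Z = arctan(-314/88.2) = -74.3°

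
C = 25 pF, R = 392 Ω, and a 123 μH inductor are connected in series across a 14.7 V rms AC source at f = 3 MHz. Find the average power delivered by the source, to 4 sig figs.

ω = 2πf = 1.885e+07 rad/s
X_L = ωL = 2318 Ω
X_C = 1/(ωC) = 2122 Ω
Net reactance X = X_L − X_C = 196.4 Ω
Z = 392.0 + j196.4 Ω
|Z| = √(392.0² + 196.4²) = 438.5 Ω
∠Z = arctan(196.4/392.0) = 26.62°
I = V/|Z| = 33.53 mA
P = VI cos φ = 14.7 × 0.03353 × cos(26.62°) = 440.6 mW

440.6 mW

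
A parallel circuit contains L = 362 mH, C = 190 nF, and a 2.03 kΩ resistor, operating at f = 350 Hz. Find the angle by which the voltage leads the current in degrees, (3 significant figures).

ω = 2πf = 2199 rad/s
X_L = ωL = 796 Ω
X_C = 1/(ωC) = 2390 Ω
Parallel: admittances add. Y = 1/R + 1/(jωL) + jωC
Y = (0.000493 − j0.000838) S
|Y| = 0.000972 S → |Z| = 1/|Y| = 1030 Ω, ∠Z = −∠Y = 59.6°

59.6°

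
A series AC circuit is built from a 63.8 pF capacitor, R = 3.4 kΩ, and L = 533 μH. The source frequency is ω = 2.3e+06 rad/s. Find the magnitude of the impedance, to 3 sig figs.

6540 Ω

X_L = ωL = 1230 Ω
X_C = 1/(ωC) = 6810 Ω
Net reactance X = X_L − X_C = -5590 Ω
Z = 3400 − j5590 Ω
|Z| = √(3400² + 5590²) = 6540 Ω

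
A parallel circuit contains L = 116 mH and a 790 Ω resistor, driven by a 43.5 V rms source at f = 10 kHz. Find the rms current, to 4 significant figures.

55.39 mA

ω = 2πf = 62830 rad/s
X_L = ωL = 7288 Ω
Parallel: admittances add. Y = 1/R + 1/(jωL)
Y = (0.001266 − j0.0001372) S
|Y| = 0.001273 S → |Z| = 1/|Y| = 785.4 Ω, ∠Z = −∠Y = 6.186°
I = V/|Z| = 43.5/785.4 = 55.39 mA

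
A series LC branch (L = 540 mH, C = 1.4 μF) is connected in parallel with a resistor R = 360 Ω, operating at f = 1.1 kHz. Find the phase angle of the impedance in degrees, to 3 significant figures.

5.67°

ω = 2πf = 6912 rad/s
X_L = ωL = 3730 Ω
X_C = 1/(ωC) = 103 Ω
Branch 1: Z₁ = R = 360 Ω
Branch 2 (series LC): Z₂ = j(X_L − X_C) = j3630 Ω
Parallel: Z = Z₁Z₂/(Z₁+Z₂), |Z| = 358 Ω, ∠Z = 5.67°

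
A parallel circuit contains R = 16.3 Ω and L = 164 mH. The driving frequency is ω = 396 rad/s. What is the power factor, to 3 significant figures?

X_L = ωL = 64.9 Ω
Parallel: admittances add. Y = 1/R + 1/(jωL)
Y = (0.0613 − j0.0154) S
|Y| = 0.0633 S → |Z| = 1/|Y| = 15.8 Ω, ∠Z = −∠Y = 14.1°
cos φ = cos(14.1°) = 0.970

0.970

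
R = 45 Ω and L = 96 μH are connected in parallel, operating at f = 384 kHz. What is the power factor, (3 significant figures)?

ω = 2πf = 2.413e+06 rad/s
X_L = ωL = 232 Ω
Parallel: admittances add. Y = 1/R + 1/(jωL)
Y = (0.0222 − j0.00432) S
|Y| = 0.0226 S → |Z| = 1/|Y| = 44.2 Ω, ∠Z = −∠Y = 11.0°
cos φ = cos(11.0°) = 0.982

0.982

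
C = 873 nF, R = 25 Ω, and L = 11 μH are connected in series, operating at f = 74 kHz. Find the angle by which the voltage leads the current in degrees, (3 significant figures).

ω = 2πf = 465000 rad/s
X_L = ωL = 5.11 Ω
X_C = 1/(ωC) = 2.46 Ω
Net reactance X = X_L − X_C = 2.65 Ω
Z = 25.0 + j2.65 Ω
|Z| = √(25.0² + 2.65²) = 25.1 Ω
∠Z = arctan(2.65/25.0) = 6.05°

6.05°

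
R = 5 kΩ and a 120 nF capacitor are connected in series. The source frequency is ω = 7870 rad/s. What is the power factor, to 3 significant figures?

X_C = 1/(ωC) = 1060 Ω
Z = 5000 − j1060 Ω
|Z| = √(5000² + 1060²) = 5110 Ω
∠Z = arctan(-1060/5000) = -12.0°
cos φ = cos(-12.0°) = 0.978

0.978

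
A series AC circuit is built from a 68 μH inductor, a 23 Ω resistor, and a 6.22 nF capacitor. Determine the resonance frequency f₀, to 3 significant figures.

ω₀ = 1/√(LC) = 1/√(6.8e-05 × 6.22e-09) = 1.538e+06 rad/s
f₀ = ω₀/(2π) = 245 kHz

245 kHz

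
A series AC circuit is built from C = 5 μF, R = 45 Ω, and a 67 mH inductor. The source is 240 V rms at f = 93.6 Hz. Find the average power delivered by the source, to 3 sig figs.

ω = 2πf = 588.1 rad/s
X_L = ωL = 39.4 Ω
X_C = 1/(ωC) = 340 Ω
Net reactance X = X_L − X_C = -301 Ω
Z = 45.0 − j301 Ω
|Z| = √(45.0² + 301²) = 304 Ω
∠Z = arctan(-301/45.0) = -81.5°
I = V/|Z| = 789 mA
P = VI cos φ = 240 × 0.789 × cos(-81.5°) = 28.0 W

28.0 W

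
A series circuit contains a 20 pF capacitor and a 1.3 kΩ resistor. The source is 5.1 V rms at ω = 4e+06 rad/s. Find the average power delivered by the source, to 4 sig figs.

214.1 μW

X_C = 1/(ωC) = 12500 Ω
Z = 1300 − j12500 Ω
|Z| = √(1300² + 12500²) = 12570 Ω
∠Z = arctan(-12500/1300) = -84.06°
I = V/|Z| = 405.8 μA
P = VI cos φ = 5.1 × 0.0004058 × cos(-84.06°) = 214.1 μW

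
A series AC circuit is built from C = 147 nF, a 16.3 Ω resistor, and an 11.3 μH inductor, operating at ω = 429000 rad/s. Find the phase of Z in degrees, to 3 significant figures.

-34.0°

X_L = ωL = 4.85 Ω
X_C = 1/(ωC) = 15.9 Ω
Net reactance X = X_L − X_C = -11.0 Ω
Z = 16.3 − j11.0 Ω
|Z| = √(16.3² + 11.0²) = 19.7 Ω
∠Z = arctan(-11.0/16.3) = -34.0°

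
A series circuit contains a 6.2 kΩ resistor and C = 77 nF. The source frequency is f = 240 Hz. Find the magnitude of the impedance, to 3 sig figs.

10600 Ω

ω = 2πf = 1508 rad/s
X_C = 1/(ωC) = 8610 Ω
Z = 6200 − j8610 Ω
|Z| = √(6200² + 8610²) = 10600 Ω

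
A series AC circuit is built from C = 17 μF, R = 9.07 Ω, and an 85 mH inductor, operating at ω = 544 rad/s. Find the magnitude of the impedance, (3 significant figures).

62.6 Ω

X_L = ωL = 46.2 Ω
X_C = 1/(ωC) = 108 Ω
Net reactance X = X_L − X_C = -61.9 Ω
Z = 9.07 − j61.9 Ω
|Z| = √(9.07² + 61.9²) = 62.6 Ω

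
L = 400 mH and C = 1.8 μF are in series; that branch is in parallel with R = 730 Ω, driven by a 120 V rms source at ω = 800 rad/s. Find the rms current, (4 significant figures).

X_L = ωL = 320.0 Ω
X_C = 1/(ωC) = 694.4 Ω
Branch 1: Z₁ = R = 730.0 Ω
Branch 2 (series LC): Z₂ = j(X_L − X_C) = −j374.4 Ω
Parallel: Z = Z₁Z₂/(Z₁+Z₂), |Z| = 333.2 Ω, ∠Z = -62.85°
I = V/|Z| = 120/333.2 = 360.2 mA

360.2 mA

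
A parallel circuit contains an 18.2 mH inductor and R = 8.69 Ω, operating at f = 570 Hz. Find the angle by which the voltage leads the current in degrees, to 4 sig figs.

ω = 2πf = 3581 rad/s
X_L = ωL = 65.18 Ω
Parallel: admittances add. Y = 1/R + 1/(jωL)
Y = (0.1151 − j0.01534) S
|Y| = 0.1161 S → |Z| = 1/|Y| = 8.614 Ω, ∠Z = −∠Y = 7.594°

7.594°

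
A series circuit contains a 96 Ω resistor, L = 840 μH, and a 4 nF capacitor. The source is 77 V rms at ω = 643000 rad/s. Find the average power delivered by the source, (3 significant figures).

17.7 W

X_L = ωL = 540 Ω
X_C = 1/(ωC) = 389 Ω
Net reactance X = X_L − X_C = 151 Ω
Z = 96.0 + j151 Ω
|Z| = √(96.0² + 151²) = 179 Ω
∠Z = arctan(151/96.0) = 57.6°
I = V/|Z| = 430 mA
P = VI cos φ = 77 × 0.430 × cos(57.6°) = 17.7 W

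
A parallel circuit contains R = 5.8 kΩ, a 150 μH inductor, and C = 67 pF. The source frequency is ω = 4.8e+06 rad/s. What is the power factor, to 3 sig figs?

0.159

X_L = ωL = 720 Ω
X_C = 1/(ωC) = 3110 Ω
Parallel: admittances add. Y = 1/R + 1/(jωL) + jωC
Y = (0.000172 − j0.00107) S
|Y| = 0.00108 S → |Z| = 1/|Y| = 925 Ω, ∠Z = −∠Y = 80.8°
cos φ = cos(80.8°) = 0.159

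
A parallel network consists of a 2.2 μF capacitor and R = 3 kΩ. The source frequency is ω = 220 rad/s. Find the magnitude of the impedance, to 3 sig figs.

X_C = 1/(ωC) = 2070 Ω
Parallel: admittances add. Y = 1/R + jωC
Y = (0.000333 + j0.000484) S
|Y| = 0.000588 S → |Z| = 1/|Y| = 1700 Ω, ∠Z = −∠Y = -55.4°

1700 Ω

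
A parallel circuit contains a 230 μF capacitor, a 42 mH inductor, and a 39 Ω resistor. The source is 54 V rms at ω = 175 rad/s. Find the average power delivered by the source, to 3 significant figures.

X_L = ωL = 7.35 Ω
X_C = 1/(ωC) = 24.8 Ω
Parallel: admittances add. Y = 1/R + 1/(jωL) + jωC
Y = (0.0256 − j0.0958) S
|Y| = 0.0992 S → |Z| = 1/|Y| = 10.1 Ω, ∠Z = −∠Y = 75.0°
I = V/|Z| = 5.36 A
P = VI cos φ = 54 × 5.36 × cos(75.0°) = 74.8 W

74.8 W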